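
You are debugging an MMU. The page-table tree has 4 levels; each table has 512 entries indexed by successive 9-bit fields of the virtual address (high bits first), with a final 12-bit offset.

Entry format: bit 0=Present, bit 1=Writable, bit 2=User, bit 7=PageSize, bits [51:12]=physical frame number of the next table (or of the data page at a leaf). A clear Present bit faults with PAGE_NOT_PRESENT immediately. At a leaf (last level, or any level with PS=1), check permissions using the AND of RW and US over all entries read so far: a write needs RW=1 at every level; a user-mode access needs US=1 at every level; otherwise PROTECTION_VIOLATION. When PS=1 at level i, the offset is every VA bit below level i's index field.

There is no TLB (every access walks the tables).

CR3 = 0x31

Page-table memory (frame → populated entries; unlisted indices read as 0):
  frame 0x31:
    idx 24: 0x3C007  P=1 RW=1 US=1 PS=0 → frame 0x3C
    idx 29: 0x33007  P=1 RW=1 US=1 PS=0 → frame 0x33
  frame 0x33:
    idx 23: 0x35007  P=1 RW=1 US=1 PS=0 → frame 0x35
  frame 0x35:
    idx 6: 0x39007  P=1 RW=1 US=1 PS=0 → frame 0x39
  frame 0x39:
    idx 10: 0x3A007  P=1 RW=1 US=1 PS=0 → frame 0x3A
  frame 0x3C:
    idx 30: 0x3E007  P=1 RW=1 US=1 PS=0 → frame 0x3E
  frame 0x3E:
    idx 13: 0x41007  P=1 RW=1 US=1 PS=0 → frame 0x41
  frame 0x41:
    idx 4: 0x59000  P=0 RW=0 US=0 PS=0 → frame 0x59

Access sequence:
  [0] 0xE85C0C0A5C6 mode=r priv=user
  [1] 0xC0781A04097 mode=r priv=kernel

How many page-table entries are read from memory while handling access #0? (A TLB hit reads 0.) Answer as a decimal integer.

Per-access translation:
#0 VA=0xE85C0C0A5C6 (r,user):
  [0] read 0x31 idx=29: raw=0x33007 flags P=1 W=1 U=1 S=0
  [1] read 0x33 idx=23: raw=0x35007 flags P=1 W=1 U=1 S=0
  [2] read 0x35 idx=6: raw=0x39007 flags P=1 W=1 U=1 S=0
  [3] read 0x39 idx=10: raw=0x3A007 flags P=1 W=1 U=1 S=0
  ⇒ phys 0x3A5C6  [4 reads]
#1 VA=0xC0781A04097 (r,kernel):
  [0] read 0x31 idx=24: raw=0x3C007 flags P=1 W=1 U=1 S=0
  [1] read 0x3C idx=30: raw=0x3E007 flags P=1 W=1 U=1 S=0
  [2] read 0x3E idx=13: raw=0x41007 flags P=1 W=1 U=1 S=0
  [3] read 0x41 idx=4: raw=0x59000 flags P=0 W=0 U=0 S=0
  ✗ PAGE_NOT_PRESENT  [4 reads]

Entries read for #0: 4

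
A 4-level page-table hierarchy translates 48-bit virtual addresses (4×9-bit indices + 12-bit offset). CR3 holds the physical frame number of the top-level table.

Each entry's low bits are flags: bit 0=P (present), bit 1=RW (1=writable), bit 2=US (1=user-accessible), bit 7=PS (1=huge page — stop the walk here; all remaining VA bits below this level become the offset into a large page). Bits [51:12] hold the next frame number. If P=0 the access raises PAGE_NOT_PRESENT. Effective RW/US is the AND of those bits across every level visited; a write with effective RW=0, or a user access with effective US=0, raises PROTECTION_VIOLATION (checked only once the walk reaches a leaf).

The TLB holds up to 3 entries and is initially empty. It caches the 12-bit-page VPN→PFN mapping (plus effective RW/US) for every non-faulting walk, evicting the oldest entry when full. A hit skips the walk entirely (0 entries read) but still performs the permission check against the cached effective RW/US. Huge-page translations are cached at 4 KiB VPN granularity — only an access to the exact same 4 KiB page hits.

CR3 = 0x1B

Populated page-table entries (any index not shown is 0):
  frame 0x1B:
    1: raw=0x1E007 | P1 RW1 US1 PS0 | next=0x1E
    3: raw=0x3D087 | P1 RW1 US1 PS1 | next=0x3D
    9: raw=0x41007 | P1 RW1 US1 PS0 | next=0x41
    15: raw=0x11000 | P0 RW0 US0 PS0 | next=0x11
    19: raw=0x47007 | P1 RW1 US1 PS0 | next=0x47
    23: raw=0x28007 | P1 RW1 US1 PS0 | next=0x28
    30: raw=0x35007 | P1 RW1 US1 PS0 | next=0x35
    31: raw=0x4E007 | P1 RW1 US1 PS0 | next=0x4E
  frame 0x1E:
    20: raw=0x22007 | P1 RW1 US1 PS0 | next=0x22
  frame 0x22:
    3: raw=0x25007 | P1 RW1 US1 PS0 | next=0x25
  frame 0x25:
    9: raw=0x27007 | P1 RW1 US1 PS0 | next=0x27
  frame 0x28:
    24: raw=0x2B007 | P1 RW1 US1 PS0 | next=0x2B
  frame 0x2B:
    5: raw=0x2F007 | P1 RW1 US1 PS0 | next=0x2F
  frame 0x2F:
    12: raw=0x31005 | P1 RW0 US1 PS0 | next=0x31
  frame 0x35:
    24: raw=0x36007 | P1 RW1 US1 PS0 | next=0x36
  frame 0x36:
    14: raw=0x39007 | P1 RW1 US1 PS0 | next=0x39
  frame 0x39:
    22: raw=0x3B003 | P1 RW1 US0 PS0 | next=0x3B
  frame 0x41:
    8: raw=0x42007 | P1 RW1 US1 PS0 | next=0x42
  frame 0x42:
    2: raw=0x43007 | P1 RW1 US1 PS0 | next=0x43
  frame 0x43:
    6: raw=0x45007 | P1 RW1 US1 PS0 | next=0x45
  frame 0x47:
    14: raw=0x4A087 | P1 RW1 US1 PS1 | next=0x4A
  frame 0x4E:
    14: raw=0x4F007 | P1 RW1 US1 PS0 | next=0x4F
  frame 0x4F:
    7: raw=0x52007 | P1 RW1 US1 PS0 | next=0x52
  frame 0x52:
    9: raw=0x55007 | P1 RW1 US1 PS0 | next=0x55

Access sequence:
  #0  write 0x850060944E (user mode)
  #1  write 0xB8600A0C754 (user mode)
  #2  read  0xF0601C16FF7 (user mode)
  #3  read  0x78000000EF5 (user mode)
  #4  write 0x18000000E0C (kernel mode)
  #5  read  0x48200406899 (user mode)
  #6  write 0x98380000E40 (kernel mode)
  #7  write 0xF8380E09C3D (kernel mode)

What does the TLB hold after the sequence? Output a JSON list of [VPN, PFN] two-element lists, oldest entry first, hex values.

Trace:
#0 VA=0x850060944E (w,user):
  L0: frame=0x1B idx=1 entry=0x1E007 [P=1 RW=1 US=1 PS=0]
  L1: frame=0x1E idx=20 entry=0x22007 [P=1 RW=1 US=1 PS=0]
  L2: frame=0x22 idx=3 entry=0x25007 [P=1 RW=1 US=1 PS=0]
  L3: frame=0x25 idx=9 entry=0x27007 [P=1 RW=1 US=1 PS=0]
  → PA=0x2744E  (4 entries read)
#1 VA=0xB8600A0C754 (w,user):
  L0: frame=0x1B idx=23 entry=0x28007 [P=1 RW=1 US=1 PS=0]
  L1: frame=0x28 idx=24 entry=0x2B007 [P=1 RW=1 US=1 PS=0]
  L2: frame=0x2B idx=5 entry=0x2F007 [P=1 RW=1 US=1 PS=0]
  L3: frame=0x2F idx=12 entry=0x31005 [P=1 RW=0 US=1 PS=0]
  → PROTECTION_VIOLATION  (4 entries read)
#2 VA=0xF0601C16FF7 (r,user):
  L0: frame=0x1B idx=30 entry=0x35007 [P=1 RW=1 US=1 PS=0]
  L1: frame=0x35 idx=24 entry=0x36007 [P=1 RW=1 US=1 PS=0]
  L2: frame=0x36 idx=14 entry=0x39007 [P=1 RW=1 US=1 PS=0]
  L3: frame=0x39 idx=22 entry=0x3B003 [P=1 RW=1 US=0 PS=0]
  → PROTECTION_VIOLATION  (4 entries read)
#3 VA=0x78000000EF5 (r,user):
  L0: frame=0x1B idx=15 entry=0x11000 [P=0 RW=0 US=0 PS=0]
  → PAGE_NOT_PRESENT  (1 entries read)
#4 VA=0x18000000E0C (w,kernel):
  L0: frame=0x1B idx=3 entry=0x3D087 [P=1 RW=1 US=1 PS=1]
  → PA=0x3DE0C (huge @L0)  (1 entries read)
#5 VA=0x48200406899 (r,user):
  L0: frame=0x1B idx=9 entry=0x41007 [P=1 RW=1 US=1 PS=0]
  L1: frame=0x41 idx=8 entry=0x42007 [P=1 RW=1 US=1 PS=0]
  L2: frame=0x42 idx=2 entry=0x43007 [P=1 RW=1 US=1 PS=0]
  L3: frame=0x43 idx=6 entry=0x45007 [P=1 RW=1 US=1 PS=0]
  → PA=0x45899  (4 entries read)
#6 VA=0x98380000E40 (w,kernel):
  L0: frame=0x1B idx=19 entry=0x47007 [P=1 RW=1 US=1 PS=0]
  L1: frame=0x47 idx=14 entry=0x4A087 [P=1 RW=1 US=1 PS=1]
  → PA=0x4AE40 (huge @L1)  (2 entries read)
#7 VA=0xF8380E09C3D (w,kernel):
  L0: frame=0x1B idx=31 entry=0x4E007 [P=1 RW=1 US=1 PS=0]
  L1: frame=0x4E idx=14 entry=0x4F007 [P=1 RW=1 US=1 PS=0]
  L2: frame=0x4F idx=7 entry=0x52007 [P=1 RW=1 US=1 PS=0]
  L3: frame=0x52 idx=9 entry=0x55007 [P=1 RW=1 US=1 PS=0]
  → PA=0x55C3D  (4 entries read)

TLB: [["0x48200406", "0x45"], ["0x98380000", "0x4A"], ["0xF8380E09", "0x55"]]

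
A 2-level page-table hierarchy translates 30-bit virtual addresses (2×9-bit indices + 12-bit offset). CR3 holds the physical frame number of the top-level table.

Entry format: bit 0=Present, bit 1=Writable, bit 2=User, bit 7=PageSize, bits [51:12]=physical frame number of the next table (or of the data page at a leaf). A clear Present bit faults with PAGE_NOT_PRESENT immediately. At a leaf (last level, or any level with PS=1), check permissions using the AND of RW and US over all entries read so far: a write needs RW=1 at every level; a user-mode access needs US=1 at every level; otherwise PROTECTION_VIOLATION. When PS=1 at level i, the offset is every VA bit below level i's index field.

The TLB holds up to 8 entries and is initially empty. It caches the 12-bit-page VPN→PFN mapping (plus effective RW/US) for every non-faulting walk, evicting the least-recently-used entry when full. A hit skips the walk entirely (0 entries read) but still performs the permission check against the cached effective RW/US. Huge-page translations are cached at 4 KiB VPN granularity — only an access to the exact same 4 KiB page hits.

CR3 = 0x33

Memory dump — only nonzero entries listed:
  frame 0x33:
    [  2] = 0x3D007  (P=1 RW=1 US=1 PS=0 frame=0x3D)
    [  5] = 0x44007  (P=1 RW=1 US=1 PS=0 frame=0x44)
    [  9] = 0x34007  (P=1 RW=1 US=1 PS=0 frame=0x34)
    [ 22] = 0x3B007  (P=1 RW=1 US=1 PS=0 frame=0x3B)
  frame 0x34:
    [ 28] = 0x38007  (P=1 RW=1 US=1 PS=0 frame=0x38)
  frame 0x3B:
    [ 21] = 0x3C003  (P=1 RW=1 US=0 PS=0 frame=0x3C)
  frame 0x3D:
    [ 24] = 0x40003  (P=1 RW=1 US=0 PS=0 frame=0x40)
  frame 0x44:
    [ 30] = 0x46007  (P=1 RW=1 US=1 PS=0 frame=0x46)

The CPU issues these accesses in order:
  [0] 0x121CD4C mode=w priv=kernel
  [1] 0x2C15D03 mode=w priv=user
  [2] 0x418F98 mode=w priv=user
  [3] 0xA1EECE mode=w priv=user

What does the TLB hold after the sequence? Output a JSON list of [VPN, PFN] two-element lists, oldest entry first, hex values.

Trace:
#0 VA=0x121CD4C (w,kernel):
  lvl0: tbl 0x33, slot 9 ⇒ 0x34007 (P1/RW1/US1/PS0)
  lvl1: tbl 0x34, slot 28 ⇒ 0x38007 (P1/RW1/US1/PS0)
  ✓ 0x38D4C  — 2 lookups
#1 VA=0x2C15D03 (w,user):
  lvl0: tbl 0x33, slot 22 ⇒ 0x3B007 (P1/RW1/US1/PS0)
  lvl1: tbl 0x3B, slot 21 ⇒ 0x3C003 (P1/RW1/US0/PS0)
  ✗ PROTECTION_VIOLATION  [2 reads]
#2 VA=0x418F98 (w,user):
  lvl0: tbl 0x33, slot 2 ⇒ 0x3D007 (P1/RW1/US1/PS0)
  lvl1: tbl 0x3D, slot 24 ⇒ 0x40003 (P1/RW1/US0/PS0)
  ✗ PROTECTION_VIOLATION  [2 reads]
#3 VA=0xA1EECE (w,user):
  lvl0: tbl 0x33, slot 5 ⇒ 0x44007 (P1/RW1/US1/PS0)
  lvl1: tbl 0x44, slot 30 ⇒ 0x46007 (P1/RW1/US1/PS0)
  ✓ 0x46ECE  — 2 lookups

TLB: [["0x121C", "0x38"], ["0xA1E", "0x46"]]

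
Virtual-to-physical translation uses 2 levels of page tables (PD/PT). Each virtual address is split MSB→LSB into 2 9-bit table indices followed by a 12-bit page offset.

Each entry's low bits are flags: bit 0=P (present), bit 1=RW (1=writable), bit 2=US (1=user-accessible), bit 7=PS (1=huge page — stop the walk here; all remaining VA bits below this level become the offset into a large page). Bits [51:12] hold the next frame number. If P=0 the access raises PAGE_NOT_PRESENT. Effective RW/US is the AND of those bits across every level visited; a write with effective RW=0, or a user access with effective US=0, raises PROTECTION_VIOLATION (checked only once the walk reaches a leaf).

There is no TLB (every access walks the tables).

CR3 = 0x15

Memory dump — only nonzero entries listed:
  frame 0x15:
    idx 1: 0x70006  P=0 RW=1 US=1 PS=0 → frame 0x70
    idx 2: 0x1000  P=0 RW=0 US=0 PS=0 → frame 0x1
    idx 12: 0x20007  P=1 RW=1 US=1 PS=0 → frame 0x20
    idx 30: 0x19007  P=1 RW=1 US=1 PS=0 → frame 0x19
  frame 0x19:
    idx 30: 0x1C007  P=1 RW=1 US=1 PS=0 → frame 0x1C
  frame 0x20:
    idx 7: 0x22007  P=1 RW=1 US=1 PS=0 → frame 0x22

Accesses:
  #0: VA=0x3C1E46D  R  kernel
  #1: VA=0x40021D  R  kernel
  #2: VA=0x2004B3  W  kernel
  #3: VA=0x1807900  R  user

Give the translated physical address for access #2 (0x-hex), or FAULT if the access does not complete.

Trace:
#0 VA=0x3C1E46D (r,kernel):
  lvl0: tbl 0x15, slot 30 ⇒ 0x19007 (P1/RW1/US1/PS0)
  lvl1: tbl 0x19, slot 30 ⇒ 0x1C007 (P1/RW1/US1/PS0)
  → PA=0x1C46D  (2 entries read)
#1 VA=0x40021D (r,kernel):
  lvl0: tbl 0x15, slot 2 ⇒ 0x1000 (P0/RW0/US0/PS0)
  ⇒ fault: PAGE_NOT_PRESENT  — 1 lookups
#2 VA=0x2004B3 (w,kernel):
  lvl0: tbl 0x15, slot 1 ⇒ 0x70006 (P0/RW1/US1/PS0)
  ⇒ fault: PAGE_NOT_PRESENT  — 1 lookups
#3 VA=0x1807900 (r,user):
  lvl0: tbl 0x15, slot 12 ⇒ 0x20007 (P1/RW1/US1/PS0)
  lvl1: tbl 0x20, slot 7 ⇒ 0x22007 (P1/RW1/US1/PS0)
  → PA=0x22900  (2 entries read)

Access #2 PA: FAULT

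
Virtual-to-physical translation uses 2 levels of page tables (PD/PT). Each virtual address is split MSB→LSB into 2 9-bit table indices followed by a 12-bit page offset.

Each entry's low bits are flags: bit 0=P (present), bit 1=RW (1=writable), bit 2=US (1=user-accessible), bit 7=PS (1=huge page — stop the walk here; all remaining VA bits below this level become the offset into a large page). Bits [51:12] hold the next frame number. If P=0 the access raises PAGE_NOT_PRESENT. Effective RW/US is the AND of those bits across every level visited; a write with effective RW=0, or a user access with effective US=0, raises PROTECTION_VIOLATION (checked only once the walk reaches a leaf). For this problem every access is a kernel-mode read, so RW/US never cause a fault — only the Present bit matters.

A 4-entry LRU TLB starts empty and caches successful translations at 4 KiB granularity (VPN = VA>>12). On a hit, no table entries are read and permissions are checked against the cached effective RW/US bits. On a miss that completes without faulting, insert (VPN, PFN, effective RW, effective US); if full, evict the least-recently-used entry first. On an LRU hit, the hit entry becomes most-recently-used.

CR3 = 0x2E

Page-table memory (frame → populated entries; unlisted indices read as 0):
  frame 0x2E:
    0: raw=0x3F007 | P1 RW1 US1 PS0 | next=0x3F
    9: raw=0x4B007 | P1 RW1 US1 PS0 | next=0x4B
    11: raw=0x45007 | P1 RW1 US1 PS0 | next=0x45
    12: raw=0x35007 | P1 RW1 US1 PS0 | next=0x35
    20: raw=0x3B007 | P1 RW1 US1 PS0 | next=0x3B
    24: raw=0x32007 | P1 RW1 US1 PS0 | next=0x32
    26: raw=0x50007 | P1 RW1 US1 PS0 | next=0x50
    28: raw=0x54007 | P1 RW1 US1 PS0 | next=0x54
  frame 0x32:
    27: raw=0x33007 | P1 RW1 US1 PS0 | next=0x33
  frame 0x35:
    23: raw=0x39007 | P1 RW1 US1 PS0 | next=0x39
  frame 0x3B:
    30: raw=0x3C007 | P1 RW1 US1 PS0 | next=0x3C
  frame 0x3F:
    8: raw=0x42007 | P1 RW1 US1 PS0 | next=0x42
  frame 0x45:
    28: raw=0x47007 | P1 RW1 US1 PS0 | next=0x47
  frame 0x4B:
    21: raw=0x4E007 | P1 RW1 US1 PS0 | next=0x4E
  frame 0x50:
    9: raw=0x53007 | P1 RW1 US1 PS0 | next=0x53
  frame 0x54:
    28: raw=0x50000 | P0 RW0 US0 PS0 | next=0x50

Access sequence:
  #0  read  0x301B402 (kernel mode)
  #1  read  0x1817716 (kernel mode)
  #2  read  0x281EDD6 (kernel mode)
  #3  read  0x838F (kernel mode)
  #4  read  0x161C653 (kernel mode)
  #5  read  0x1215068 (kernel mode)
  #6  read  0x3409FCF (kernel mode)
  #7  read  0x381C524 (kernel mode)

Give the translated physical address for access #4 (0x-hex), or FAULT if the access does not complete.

Walk each access:
#0 VA=0x301B402 (r,kernel):
  L0: frame=0x2E idx=24 entry=0x32007 [P=1 RW=1 US=1 PS=0]
  L1: frame=0x32 idx=27 entry=0x33007 [P=1 RW=1 US=1 PS=0]
  ✓ 0x33402  — 2 lookups
#1 VA=0x1817716 (r,kernel):
  L0: frame=0x2E idx=12 entry=0x35007 [P=1 RW=1 US=1 PS=0]
  L1: frame=0x35 idx=23 entry=0x39007 [P=1 RW=1 US=1 PS=0]
  ✓ 0x39716  — 2 lookups
#2 VA=0x281EDD6 (r,kernel):
  L0: frame=0x2E idx=20 entry=0x3B007 [P=1 RW=1 US=1 PS=0]
  L1: frame=0x3B idx=30 entry=0x3C007 [P=1 RW=1 US=1 PS=0]
  ✓ 0x3CDD6  — 2 lookups
#3 VA=0x838F (r,kernel):
  L0: frame=0x2E idx=0 entry=0x3F007 [P=1 RW=1 US=1 PS=0]
  L1: frame=0x3F idx=8 entry=0x42007 [P=1 RW=1 US=1 PS=0]
  ✓ 0x4238F  — 2 lookups
#4 VA=0x161C653 (r,kernel):
  L0: frame=0x2E idx=11 entry=0x45007 [P=1 RW=1 US=1 PS=0]
  L1: frame=0x45 idx=28 entry=0x47007 [P=1 RW=1 US=1 PS=0]
  ✓ 0x47653  — 2 lookups
#5 VA=0x1215068 (r,kernel):
  L0: frame=0x2E idx=9 entry=0x4B007 [P=1 RW=1 US=1 PS=0]
  L1: frame=0x4B idx=21 entry=0x4E007 [P=1 RW=1 US=1 PS=0]
  ✓ 0x4E068  — 2 lookups
#6 VA=0x3409FCF (r,kernel):
  L0: frame=0x2E idx=26 entry=0x50007 [P=1 RW=1 US=1 PS=0]
  L1: frame=0x50 idx=9 entry=0x53007 [P=1 RW=1 US=1 PS=0]
  ✓ 0x53FCF  — 2 lookups
#7 VA=0x381C524 (r,kernel):
  L0: frame=0x2E idx=28 entry=0x54007 [P=1 RW=1 US=1 PS=0]
  L1: frame=0x54 idx=28 entry=0x50000 [P=0 RW=0 US=0 PS=0]
  ✗ PAGE_NOT_PRESENT  [2 reads]

Access #4 PA: 0x47653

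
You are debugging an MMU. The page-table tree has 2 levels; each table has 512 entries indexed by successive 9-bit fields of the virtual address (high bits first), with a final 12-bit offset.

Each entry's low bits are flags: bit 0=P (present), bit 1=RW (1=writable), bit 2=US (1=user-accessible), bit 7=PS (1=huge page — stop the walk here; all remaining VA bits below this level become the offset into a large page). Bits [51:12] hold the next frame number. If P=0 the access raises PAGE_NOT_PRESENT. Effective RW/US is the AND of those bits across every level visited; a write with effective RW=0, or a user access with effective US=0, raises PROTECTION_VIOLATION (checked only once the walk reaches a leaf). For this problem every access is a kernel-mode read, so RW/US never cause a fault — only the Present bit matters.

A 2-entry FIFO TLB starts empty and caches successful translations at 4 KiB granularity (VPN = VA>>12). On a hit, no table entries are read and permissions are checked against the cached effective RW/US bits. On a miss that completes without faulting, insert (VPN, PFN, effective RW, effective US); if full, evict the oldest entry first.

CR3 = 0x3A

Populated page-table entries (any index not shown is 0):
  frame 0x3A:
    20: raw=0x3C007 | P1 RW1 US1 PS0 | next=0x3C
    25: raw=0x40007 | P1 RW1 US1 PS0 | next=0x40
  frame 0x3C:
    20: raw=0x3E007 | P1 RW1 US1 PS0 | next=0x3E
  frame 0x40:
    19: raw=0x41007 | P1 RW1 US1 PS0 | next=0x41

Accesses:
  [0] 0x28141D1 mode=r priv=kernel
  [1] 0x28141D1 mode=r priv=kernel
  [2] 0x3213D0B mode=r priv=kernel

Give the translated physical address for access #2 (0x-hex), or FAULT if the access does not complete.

Walk each access:
#0 VA=0x28141D1 (r,kernel):
  L0: frame=0x3A idx=20 entry=0x3C007 [P=1 RW=1 US=1 PS=0]
  L1: frame=0x3C idx=20 entry=0x3E007 [P=1 RW=1 US=1 PS=0]
  ⇒ phys 0x3E1D1  [2 reads]
#1 VA=0x28141D1 (r,kernel):
  TLB hit vpn=0x2814 → PA=0x3E1D1
#2 VA=0x3213D0B (r,kernel):
  L0: frame=0x3A idx=25 entry=0x40007 [P=1 RW=1 US=1 PS=0]
  L1: frame=0x40 idx=19 entry=0x41007 [P=1 RW=1 US=1 PS=0]
  ⇒ phys 0x41D0B  [2 reads]

Access #2 PA: 0x41D0B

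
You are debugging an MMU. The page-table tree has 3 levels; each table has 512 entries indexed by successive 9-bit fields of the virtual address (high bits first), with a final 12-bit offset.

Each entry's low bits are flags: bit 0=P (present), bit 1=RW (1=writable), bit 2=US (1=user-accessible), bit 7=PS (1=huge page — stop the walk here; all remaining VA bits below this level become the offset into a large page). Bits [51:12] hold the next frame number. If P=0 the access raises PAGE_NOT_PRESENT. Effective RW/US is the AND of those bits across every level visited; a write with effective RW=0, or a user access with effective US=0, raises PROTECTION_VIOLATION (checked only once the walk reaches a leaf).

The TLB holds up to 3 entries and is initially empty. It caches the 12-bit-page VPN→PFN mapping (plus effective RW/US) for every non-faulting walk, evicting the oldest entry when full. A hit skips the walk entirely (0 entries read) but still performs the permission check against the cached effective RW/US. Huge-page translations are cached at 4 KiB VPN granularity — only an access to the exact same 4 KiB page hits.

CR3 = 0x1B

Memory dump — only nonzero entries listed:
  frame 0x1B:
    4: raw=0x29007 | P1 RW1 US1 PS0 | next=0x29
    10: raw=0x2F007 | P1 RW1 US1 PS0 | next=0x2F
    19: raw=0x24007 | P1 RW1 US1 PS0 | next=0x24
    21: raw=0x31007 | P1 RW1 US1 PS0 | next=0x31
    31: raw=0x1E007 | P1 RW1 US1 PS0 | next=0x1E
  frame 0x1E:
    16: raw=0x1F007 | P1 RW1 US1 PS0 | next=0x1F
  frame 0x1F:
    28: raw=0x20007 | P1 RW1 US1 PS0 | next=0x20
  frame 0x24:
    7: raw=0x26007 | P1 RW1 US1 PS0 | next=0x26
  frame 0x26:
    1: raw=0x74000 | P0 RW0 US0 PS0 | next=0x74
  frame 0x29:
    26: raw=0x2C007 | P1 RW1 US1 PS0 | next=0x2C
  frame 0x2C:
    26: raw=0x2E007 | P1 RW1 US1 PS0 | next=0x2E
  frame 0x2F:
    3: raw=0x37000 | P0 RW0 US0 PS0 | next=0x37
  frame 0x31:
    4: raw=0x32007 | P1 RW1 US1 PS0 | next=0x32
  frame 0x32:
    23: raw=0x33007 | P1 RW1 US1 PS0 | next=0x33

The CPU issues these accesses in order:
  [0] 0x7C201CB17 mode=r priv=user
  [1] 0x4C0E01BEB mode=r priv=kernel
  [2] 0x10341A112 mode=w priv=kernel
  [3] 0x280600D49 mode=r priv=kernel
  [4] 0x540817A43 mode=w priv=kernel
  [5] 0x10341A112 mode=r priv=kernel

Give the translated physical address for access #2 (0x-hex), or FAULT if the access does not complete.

Per-access translation:
#0 VA=0x7C201CB17 (r,user):
  [0] read 0x1B idx=31: raw=0x1E007 flags P=1 W=1 U=1 S=0
  [1] read 0x1E idx=16: raw=0x1F007 flags P=1 W=1 U=1 S=0
  [2] read 0x1F idx=28: raw=0x20007 flags P=1 W=1 U=1 S=0
  ✓ 0x20B17  — 3 lookups
#1 VA=0x4C0E01BEB (r,kernel):
  [0] read 0x1B idx=19: raw=0x24007 flags P=1 W=1 U=1 S=0
  [1] read 0x24 idx=7: raw=0x26007 flags P=1 W=1 U=1 S=0
  [2] read 0x26 idx=1: raw=0x74000 flags P=0 W=0 U=0 S=0
  → PAGE_NOT_PRESENT  (3 entries read)
#2 VA=0x10341A112 (w,kernel):
  [0] read 0x1B idx=4: raw=0x29007 flags P=1 W=1 U=1 S=0
  [1] read 0x29 idx=26: raw=0x2C007 flags P=1 W=1 U=1 S=0
  [2] read 0x2C idx=26: raw=0x2E007 flags P=1 W=1 U=1 S=0
  ✓ 0x2E112  — 3 lookups
#3 VA=0x280600D49 (r,kernel):
  [0] read 0x1B idx=10: raw=0x2F007 flags P=1 W=1 U=1 S=0
  [1] read 0x2F idx=3: raw=0x37000 flags P=0 W=0 U=0 S=0
  → PAGE_NOT_PRESENT  (2 entries read)
#4 VA=0x540817A43 (w,kernel):
  [0] read 0x1B idx=21: raw=0x31007 flags P=1 W=1 U=1 S=0
  [1] read 0x31 idx=4: raw=0x32007 flags P=1 W=1 U=1 S=0
  [2] read 0x32 idx=23: raw=0x33007 flags P=1 W=1 U=1 S=0
  ✓ 0x33A43  — 3 lookups
#5 VA=0x10341A112 (r,kernel):
  TLB hit vpn=0x10341A → PA=0x2E112

Access #2 PA: 0x2E112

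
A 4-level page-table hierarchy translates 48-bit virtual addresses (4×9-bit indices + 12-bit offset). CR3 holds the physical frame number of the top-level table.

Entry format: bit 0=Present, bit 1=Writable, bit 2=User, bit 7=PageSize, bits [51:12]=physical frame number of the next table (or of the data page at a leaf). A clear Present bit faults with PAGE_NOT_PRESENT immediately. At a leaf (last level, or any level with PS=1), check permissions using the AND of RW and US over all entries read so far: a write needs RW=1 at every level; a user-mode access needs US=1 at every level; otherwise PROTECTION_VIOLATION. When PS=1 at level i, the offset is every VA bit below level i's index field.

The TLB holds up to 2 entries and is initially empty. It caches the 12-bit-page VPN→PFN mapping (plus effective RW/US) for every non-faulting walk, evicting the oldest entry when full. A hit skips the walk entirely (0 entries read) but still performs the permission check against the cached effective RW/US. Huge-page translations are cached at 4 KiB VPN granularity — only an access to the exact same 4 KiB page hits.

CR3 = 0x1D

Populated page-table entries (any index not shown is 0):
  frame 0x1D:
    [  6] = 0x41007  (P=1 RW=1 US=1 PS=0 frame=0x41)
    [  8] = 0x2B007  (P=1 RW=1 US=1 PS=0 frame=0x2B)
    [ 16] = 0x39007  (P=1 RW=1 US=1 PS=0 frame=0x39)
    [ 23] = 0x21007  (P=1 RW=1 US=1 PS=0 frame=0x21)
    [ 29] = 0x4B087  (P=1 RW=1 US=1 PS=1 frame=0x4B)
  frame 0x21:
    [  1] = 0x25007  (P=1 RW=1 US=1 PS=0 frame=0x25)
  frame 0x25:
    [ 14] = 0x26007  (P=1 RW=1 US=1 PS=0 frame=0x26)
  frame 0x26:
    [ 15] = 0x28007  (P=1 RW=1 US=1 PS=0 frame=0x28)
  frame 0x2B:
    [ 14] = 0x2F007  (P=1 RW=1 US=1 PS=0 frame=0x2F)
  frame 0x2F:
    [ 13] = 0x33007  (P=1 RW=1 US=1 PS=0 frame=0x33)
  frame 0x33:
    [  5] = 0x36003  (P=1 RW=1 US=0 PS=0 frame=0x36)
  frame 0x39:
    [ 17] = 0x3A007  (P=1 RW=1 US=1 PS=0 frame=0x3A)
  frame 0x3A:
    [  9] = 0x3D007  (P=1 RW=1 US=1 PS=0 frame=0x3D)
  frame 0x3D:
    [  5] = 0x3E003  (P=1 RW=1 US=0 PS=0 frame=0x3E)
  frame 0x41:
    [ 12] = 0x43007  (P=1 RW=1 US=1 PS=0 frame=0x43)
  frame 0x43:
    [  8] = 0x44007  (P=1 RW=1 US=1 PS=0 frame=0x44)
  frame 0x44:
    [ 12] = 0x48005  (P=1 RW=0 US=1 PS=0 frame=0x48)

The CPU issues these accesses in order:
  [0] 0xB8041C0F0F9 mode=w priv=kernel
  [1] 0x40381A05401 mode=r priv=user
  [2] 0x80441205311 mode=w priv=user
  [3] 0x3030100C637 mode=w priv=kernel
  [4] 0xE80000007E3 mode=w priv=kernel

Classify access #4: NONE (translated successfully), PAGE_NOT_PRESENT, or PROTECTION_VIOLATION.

Per-access translation:
#0 VA=0xB8041C0F0F9 (w,kernel):
  L0 @0x1D[23] → 0x21007  P=1,RW=1,US=1,PS=0
  L1 @0x21[1] → 0x25007  P=1,RW=1,US=1,PS=0
  L2 @0x25[14] → 0x26007  P=1,RW=1,US=1,PS=0
  L3 @0x26[15] → 0x28007  P=1,RW=1,US=1,PS=0
  ⇒ phys 0x280F9  [4 reads]
#1 VA=0x40381A05401 (r,user):
  L0 @0x1D[8] → 0x2B007  P=1,RW=1,US=1,PS=0
  L1 @0x2B[14] → 0x2F007  P=1,RW=1,US=1,PS=0
  L2 @0x2F[13] → 0x33007  P=1,RW=1,US=1,PS=0
  L3 @0x33[5] → 0x36003  P=1,RW=1,US=0,PS=0
  ⇒ fault: PROTECTION_VIOLATION  — 4 lookups
#2 VA=0x80441205311 (w,user):
  L0 @0x1D[16] → 0x39007  P=1,RW=1,US=1,PS=0
  L1 @0x39[17] → 0x3A007  P=1,RW=1,US=1,PS=0
  L2 @0x3A[9] → 0x3D007  P=1,RW=1,US=1,PS=0
  L3 @0x3D[5] → 0x3E003  P=1,RW=1,US=0,PS=0
  ⇒ fault: PROTECTION_VIOLATION  — 4 lookups
#3 VA=0x3030100C637 (w,kernel):
  L0 @0x1D[6] → 0x41007  P=1,RW=1,US=1,PS=0
  L1 @0x41[12] → 0x43007  P=1,RW=1,US=1,PS=0
  L2 @0x43[8] → 0x44007  P=1,RW=1,US=1,PS=0
  L3 @0x44[12] → 0x48005  P=1,RW=0,US=1,PS=0
  ⇒ fault: PROTECTION_VIOLATION  — 4 lookups
#4 VA=0xE80000007E3 (w,kernel):
  L0 @0x1D[29] → 0x4B087  P=1,RW=1,US=1,PS=1
  ⇒ phys 0x4B7E3 (huge @L0)  [1 reads]

Access #4 fault: NONE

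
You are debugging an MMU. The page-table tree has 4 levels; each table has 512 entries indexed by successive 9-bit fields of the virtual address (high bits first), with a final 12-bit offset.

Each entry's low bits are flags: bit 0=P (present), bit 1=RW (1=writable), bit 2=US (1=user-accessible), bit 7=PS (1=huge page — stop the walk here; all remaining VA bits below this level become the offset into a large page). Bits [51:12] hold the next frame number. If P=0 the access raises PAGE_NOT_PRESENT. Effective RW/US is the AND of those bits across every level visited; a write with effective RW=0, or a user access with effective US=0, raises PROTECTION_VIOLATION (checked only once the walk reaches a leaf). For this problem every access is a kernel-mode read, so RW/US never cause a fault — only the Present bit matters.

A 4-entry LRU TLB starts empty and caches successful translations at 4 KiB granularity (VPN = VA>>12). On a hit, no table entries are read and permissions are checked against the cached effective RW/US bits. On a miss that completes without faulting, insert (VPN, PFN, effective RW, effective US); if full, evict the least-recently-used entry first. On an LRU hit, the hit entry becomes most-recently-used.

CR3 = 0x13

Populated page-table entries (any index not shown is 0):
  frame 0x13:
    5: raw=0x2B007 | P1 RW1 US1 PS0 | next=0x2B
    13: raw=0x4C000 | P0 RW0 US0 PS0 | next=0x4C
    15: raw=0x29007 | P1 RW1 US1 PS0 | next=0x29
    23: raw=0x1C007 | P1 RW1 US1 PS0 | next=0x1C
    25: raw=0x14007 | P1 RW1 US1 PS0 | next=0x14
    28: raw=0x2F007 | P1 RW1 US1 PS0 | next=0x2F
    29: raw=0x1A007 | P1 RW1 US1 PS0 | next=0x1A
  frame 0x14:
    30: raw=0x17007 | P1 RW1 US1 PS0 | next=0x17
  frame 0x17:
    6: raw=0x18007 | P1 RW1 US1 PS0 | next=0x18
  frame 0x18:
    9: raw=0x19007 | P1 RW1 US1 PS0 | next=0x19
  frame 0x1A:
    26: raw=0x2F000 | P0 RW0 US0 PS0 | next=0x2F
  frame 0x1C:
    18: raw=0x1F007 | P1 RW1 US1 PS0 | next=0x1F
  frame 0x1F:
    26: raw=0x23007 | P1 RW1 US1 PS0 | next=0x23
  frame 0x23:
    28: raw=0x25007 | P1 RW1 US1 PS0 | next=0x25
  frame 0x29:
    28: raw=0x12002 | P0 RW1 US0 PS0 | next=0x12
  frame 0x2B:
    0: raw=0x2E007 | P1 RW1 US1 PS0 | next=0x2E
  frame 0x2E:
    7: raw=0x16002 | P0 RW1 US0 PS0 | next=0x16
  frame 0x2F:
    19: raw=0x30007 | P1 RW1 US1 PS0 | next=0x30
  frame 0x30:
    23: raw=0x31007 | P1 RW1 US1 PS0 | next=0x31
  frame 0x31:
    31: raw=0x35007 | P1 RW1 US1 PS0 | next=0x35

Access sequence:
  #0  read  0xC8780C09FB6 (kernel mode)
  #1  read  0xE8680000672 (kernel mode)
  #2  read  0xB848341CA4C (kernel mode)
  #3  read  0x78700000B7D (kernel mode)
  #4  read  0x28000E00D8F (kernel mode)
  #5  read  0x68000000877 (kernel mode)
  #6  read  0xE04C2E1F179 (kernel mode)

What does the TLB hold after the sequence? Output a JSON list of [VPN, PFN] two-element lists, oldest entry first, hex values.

Trace:
#0 VA=0xC8780C09FB6 (r,kernel):
  lvl0: tbl 0x13, slot 25 ⇒ 0x14007 (P1/RW1/US1/PS0)
  lvl1: tbl 0x14, slot 30 ⇒ 0x17007 (P1/RW1/US1/PS0)
  lvl2: tbl 0x17, slot 6 ⇒ 0x18007 (P1/RW1/US1/PS0)
  lvl3: tbl 0x18, slot 9 ⇒ 0x19007 (P1/RW1/US1/PS0)
  ⇒ phys 0x19FB6  [4 reads]
#1 VA=0xE8680000672 (r,kernel):
  lvl0: tbl 0x13, slot 29 ⇒ 0x1A007 (P1/RW1/US1/PS0)
  lvl1: tbl 0x1A, slot 26 ⇒ 0x2F000 (P0/RW0/US0/PS0)
  ⇒ fault: PAGE_NOT_PRESENT  — 2 lookups
#2 VA=0xB848341CA4C (r,kernel):
  lvl0: tbl 0x13, slot 23 ⇒ 0x1C007 (P1/RW1/US1/PS0)
  lvl1: tbl 0x1C, slot 18 ⇒ 0x1F007 (P1/RW1/US1/PS0)
  lvl2: tbl 0x1F, slot 26 ⇒ 0x23007 (P1/RW1/US1/PS0)
  lvl3: tbl 0x23, slot 28 ⇒ 0x25007 (P1/RW1/US1/PS0)
  ⇒ phys 0x25A4C  [4 reads]
#3 VA=0x78700000B7D (r,kernel):
  lvl0: tbl 0x13, slot 15 ⇒ 0x29007 (P1/RW1/US1/PS0)
  lvl1: tbl 0x29, slot 28 ⇒ 0x12002 (P0/RW1/US0/PS0)
  ⇒ fault: PAGE_NOT_PRESENT  — 2 lookups
#4 VA=0x28000E00D8F (r,kernel):
  lvl0: tbl 0x13, slot 5 ⇒ 0x2B007 (P1/RW1/US1/PS0)
  lvl1: tbl 0x2B, slot 0 ⇒ 0x2E007 (P1/RW1/US1/PS0)
  lvl2: tbl 0x2E, slot 7 ⇒ 0x16002 (P0/RW1/US0/PS0)
  ⇒ fault: PAGE_NOT_PRESENT  — 3 lookups
#5 VA=0x68000000877 (r,kernel):
  lvl0: tbl 0x13, slot 13 ⇒ 0x4C000 (P0/RW0/US0/PS0)
  ⇒ fault: PAGE_NOT_PRESENT  — 1 lookups
#6 VA=0xE04C2E1F179 (r,kernel):
  lvl0: tbl 0x13, slot 28 ⇒ 0x2F007 (P1/RW1/US1/PS0)
  lvl1: tbl 0x2F, slot 19 ⇒ 0x30007 (P1/RW1/US1/PS0)
  lvl2: tbl 0x30, slot 23 ⇒ 0x31007 (P1/RW1/US1/PS0)
  lvl3: tbl 0x31, slot 31 ⇒ 0x35007 (P1/RW1/US1/PS0)
  ⇒ phys 0x35179  [4 reads]

TLB: [["0xC8780C09", "0x19"], ["0xB848341C", "0x25"], ["0xE04C2E1F", "0x35"]]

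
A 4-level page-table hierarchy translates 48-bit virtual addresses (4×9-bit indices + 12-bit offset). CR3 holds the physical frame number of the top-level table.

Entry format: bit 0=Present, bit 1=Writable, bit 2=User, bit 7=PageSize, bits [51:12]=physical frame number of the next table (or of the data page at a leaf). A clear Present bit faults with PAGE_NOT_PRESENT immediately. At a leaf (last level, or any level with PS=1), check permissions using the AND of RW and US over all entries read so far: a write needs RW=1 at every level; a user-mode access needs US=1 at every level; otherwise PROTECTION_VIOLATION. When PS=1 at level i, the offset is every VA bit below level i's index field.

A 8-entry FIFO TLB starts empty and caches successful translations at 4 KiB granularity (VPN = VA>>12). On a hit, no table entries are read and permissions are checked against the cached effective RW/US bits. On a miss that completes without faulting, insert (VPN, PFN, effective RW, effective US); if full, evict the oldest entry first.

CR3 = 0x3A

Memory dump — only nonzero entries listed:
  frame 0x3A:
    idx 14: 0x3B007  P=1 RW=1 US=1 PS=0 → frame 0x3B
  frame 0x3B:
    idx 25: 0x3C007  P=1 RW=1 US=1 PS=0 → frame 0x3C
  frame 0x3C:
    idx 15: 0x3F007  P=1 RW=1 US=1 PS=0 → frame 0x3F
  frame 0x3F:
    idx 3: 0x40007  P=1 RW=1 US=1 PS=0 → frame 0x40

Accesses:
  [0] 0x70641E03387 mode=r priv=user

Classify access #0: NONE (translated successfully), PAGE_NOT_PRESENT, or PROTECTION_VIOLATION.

Per-access translation:
#0 VA=0x70641E03387 (r,user):
  L0: frame=0x3A idx=14 entry=0x3B007 [P=1 RW=1 US=1 PS=0]
  L1: frame=0x3B idx=25 entry=0x3C007 [P=1 RW=1 US=1 PS=0]
  L2: frame=0x3C idx=15 entry=0x3F007 [P=1 RW=1 US=1 PS=0]
  L3: frame=0x3F idx=3 entry=0x40007 [P=1 RW=1 US=1 PS=0]
  ⇒ phys 0x40387  [4 reads]

Access #0 fault: NONE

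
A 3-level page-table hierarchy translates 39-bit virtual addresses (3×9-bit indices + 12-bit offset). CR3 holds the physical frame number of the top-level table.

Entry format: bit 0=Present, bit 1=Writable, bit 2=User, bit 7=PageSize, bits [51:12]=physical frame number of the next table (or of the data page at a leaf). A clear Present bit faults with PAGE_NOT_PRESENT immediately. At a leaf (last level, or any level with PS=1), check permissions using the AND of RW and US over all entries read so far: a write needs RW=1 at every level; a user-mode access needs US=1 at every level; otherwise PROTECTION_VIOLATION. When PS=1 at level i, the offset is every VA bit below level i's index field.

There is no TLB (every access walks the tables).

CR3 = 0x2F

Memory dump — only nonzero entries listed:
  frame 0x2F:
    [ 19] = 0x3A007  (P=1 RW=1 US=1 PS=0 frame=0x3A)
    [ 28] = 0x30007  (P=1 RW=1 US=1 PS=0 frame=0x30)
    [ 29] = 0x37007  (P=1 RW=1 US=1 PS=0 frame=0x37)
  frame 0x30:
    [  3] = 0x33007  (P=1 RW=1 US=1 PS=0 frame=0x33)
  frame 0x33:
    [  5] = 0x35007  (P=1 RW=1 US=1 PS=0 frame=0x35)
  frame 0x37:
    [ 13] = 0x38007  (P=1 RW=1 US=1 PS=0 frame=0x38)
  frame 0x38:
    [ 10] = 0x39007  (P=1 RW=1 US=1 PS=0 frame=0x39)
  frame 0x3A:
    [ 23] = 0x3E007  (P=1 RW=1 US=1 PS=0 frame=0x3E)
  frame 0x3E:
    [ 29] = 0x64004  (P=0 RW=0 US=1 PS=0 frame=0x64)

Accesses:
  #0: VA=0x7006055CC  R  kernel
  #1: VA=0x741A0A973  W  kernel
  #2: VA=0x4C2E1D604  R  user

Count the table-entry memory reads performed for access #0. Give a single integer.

Per-access translation:
#0 VA=0x7006055CC (r,kernel):
  lvl0: tbl 0x2F, slot 28 ⇒ 0x30007 (P1/RW1/US1/PS0)
  lvl1: tbl 0x30, slot 3 ⇒ 0x33007 (P1/RW1/US1/PS0)
  lvl2: tbl 0x33, slot 5 ⇒ 0x35007 (P1/RW1/US1/PS0)
  → PA=0x355CC  (3 entries read)
#1 VA=0x741A0A973 (w,kernel):
  lvl0: tbl 0x2F, slot 29 ⇒ 0x37007 (P1/RW1/US1/PS0)
  lvl1: tbl 0x37, slot 13 ⇒ 0x38007 (P1/RW1/US1/PS0)
  lvl2: tbl 0x38, slot 10 ⇒ 0x39007 (P1/RW1/US1/PS0)
  → PA=0x39973  (3 entries read)
#2 VA=0x4C2E1D604 (r,user):
  lvl0: tbl 0x2F, slot 19 ⇒ 0x3A007 (P1/RW1/US1/PS0)
  lvl1: tbl 0x3A, slot 23 ⇒ 0x3E007 (P1/RW1/US1/PS0)
  lvl2: tbl 0x3E, slot 29 ⇒ 0x64004 (P0/RW0/US1/PS0)
  → PAGE_NOT_PRESENT  (3 entries read)

Entries read for #0: 3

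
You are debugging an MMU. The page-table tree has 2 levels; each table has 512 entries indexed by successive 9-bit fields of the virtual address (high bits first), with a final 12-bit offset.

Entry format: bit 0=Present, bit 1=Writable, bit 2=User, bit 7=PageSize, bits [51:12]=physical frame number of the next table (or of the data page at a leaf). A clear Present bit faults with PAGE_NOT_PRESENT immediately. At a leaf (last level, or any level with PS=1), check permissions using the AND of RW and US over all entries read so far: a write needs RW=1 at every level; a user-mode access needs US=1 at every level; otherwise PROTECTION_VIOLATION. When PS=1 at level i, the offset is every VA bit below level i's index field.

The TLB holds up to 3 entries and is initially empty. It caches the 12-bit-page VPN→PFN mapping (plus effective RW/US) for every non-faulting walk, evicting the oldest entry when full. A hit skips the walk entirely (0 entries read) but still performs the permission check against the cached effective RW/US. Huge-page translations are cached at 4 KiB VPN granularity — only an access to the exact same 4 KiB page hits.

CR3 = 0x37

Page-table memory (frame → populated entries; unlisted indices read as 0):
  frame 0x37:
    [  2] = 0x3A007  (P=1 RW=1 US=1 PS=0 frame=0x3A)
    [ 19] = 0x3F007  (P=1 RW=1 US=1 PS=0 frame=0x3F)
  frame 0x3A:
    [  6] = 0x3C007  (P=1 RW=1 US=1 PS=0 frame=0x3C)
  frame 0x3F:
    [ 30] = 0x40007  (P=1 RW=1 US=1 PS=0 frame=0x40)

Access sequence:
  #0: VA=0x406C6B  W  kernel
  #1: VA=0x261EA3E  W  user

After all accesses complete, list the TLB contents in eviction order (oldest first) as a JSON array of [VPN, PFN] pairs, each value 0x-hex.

Walk each access:
#0 VA=0x406C6B (w,kernel):
  L0 @0x37[2] → 0x3A007  P=1,RW=1,US=1,PS=0
  L1 @0x3A[6] → 0x3C007  P=1,RW=1,US=1,PS=0
  ✓ 0x3CC6B  — 2 lookups
#1 VA=0x261EA3E (w,user):
  L0 @0x37[19] → 0x3F007  P=1,RW=1,US=1,PS=0
  L1 @0x3F[30] → 0x40007  P=1,RW=1,US=1,PS=0
  ✓ 0x40A3E  — 2 lookups

TLB: [["0x406", "0x3C"], ["0x261E", "0x40"]]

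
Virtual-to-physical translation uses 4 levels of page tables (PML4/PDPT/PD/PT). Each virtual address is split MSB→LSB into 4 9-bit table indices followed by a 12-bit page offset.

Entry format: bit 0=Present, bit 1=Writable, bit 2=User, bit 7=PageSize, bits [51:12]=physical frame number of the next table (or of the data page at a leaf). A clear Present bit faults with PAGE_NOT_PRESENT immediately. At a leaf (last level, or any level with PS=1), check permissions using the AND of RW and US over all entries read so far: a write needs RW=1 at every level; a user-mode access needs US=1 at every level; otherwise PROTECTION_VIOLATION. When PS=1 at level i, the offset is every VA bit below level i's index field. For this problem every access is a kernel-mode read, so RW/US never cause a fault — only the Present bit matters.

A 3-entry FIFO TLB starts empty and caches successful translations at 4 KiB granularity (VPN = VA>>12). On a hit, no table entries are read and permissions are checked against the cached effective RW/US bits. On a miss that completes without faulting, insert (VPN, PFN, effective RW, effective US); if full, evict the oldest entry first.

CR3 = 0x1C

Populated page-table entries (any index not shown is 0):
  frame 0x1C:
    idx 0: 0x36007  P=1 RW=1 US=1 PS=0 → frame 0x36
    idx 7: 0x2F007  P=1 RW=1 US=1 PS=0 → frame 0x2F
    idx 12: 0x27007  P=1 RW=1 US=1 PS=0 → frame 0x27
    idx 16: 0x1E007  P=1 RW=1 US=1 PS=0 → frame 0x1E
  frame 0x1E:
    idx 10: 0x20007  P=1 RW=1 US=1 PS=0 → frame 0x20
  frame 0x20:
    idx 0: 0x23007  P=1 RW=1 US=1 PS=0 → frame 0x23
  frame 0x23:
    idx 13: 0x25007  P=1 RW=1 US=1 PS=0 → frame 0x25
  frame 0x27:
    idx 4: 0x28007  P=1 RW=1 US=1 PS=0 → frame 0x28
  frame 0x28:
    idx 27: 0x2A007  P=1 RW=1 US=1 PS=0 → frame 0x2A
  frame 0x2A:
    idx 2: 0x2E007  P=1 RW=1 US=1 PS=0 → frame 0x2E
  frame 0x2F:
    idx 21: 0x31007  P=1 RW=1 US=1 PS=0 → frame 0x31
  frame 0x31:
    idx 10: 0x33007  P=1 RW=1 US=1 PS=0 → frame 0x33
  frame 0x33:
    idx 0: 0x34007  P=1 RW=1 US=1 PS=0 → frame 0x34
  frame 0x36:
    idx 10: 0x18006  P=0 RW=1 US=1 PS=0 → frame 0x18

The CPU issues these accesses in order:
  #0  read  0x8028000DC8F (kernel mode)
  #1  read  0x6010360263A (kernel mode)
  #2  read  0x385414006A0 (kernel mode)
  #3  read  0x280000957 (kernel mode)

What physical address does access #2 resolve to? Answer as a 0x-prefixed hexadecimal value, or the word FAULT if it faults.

Per-access translation:
#0 VA=0x8028000DC8F (r,kernel):
  lvl0: tbl 0x1C, slot 16 ⇒ 0x1E007 (P1/RW1/US1/PS0)
  lvl1: tbl 0x1E, slot 10 ⇒ 0x20007 (P1/RW1/US1/PS0)
  lvl2: tbl 0x20, slot 0 ⇒ 0x23007 (P1/RW1/US1/PS0)
  lvl3: tbl 0x23, slot 13 ⇒ 0x25007 (P1/RW1/US1/PS0)
  → PA=0x25C8F  (4 entries read)
#1 VA=0x6010360263A (r,kernel):
  lvl0: tbl 0x1C, slot 12 ⇒ 0x27007 (P1/RW1/US1/PS0)
  lvl1: tbl 0x27, slot 4 ⇒ 0x28007 (P1/RW1/US1/PS0)
  lvl2: tbl 0x28, slot 27 ⇒ 0x2A007 (P1/RW1/US1/PS0)
  lvl3: tbl 0x2A, slot 2 ⇒ 0x2E007 (P1/RW1/US1/PS0)
  → PA=0x2E63A  (4 entries read)
#2 VA=0x385414006A0 (r,kernel):
  lvl0: tbl 0x1C, slot 7 ⇒ 0x2F007 (P1/RW1/US1/PS0)
  lvl1: tbl 0x2F, slot 21 ⇒ 0x31007 (P1/RW1/US1/PS0)
  lvl2: tbl 0x31, slot 10 ⇒ 0x33007 (P1/RW1/US1/PS0)
  lvl3: tbl 0x33, slot 0 ⇒ 0x34007 (P1/RW1/US1/PS0)
  → PA=0x346A0  (4 entries read)
#3 VA=0x280000957 (r,kernel):
  lvl0: tbl 0x1C, slot 0 ⇒ 0x36007 (P1/RW1/US1/PS0)
  lvl1: tbl 0x36, slot 10 ⇒ 0x18006 (P0/RW1/US1/PS0)
  ✗ PAGE_NOT_PRESENT  [2 reads]

Access #2 PA: 0x346A0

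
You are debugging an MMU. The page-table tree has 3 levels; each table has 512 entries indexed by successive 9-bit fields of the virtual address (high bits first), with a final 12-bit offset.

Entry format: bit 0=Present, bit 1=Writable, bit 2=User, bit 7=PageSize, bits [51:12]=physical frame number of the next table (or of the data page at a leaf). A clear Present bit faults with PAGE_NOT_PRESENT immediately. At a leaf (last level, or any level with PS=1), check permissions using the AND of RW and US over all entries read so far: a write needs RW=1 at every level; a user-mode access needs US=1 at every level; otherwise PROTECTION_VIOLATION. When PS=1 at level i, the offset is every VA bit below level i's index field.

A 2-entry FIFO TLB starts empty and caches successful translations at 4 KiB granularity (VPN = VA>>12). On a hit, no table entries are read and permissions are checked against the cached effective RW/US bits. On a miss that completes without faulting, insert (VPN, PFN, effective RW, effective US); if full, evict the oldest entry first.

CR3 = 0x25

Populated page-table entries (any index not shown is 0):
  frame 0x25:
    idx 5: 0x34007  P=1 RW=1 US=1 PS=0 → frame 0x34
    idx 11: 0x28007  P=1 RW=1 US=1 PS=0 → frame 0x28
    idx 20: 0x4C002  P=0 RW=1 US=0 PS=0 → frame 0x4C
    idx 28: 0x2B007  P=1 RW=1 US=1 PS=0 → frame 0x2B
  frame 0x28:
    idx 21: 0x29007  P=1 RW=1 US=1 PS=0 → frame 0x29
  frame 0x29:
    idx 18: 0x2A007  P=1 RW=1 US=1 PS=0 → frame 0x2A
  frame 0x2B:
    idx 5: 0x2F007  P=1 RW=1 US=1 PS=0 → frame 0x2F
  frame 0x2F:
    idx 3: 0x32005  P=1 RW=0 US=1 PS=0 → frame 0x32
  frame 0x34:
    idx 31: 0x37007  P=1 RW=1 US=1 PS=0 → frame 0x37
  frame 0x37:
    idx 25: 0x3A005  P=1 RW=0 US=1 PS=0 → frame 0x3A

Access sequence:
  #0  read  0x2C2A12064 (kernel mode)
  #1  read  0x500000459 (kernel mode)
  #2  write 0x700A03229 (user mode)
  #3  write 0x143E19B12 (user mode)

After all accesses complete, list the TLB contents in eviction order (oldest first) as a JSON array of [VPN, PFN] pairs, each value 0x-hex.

Per-access translation:
#0 VA=0x2C2A12064 (r,kernel):
  lvl0: tbl 0x25, slot 11 ⇒ 0x28007 (P1/RW1/US1/PS0)
  lvl1: tbl 0x28, slot 21 ⇒ 0x29007 (P1/RW1/US1/PS0)
  lvl2: tbl 0x29, slot 18 ⇒ 0x2A007 (P1/RW1/US1/PS0)
  → PA=0x2A064  (3 entries read)
#1 VA=0x500000459 (r,kernel):
  lvl0: tbl 0x25, slot 20 ⇒ 0x4C002 (P0/RW1/US0/PS0)
  ✗ PAGE_NOT_PRESENT  [1 reads]
#2 VA=0x700A03229 (w,user):
  lvl0: tbl 0x25, slot 28 ⇒ 0x2B007 (P1/RW1/US1/PS0)
  lvl1: tbl 0x2B, slot 5 ⇒ 0x2F007 (P1/RW1/US1/PS0)
  lvl2: tbl 0x2F, slot 3 ⇒ 0x32005 (P1/RW0/US1/PS0)
  ✗ PROTECTION_VIOLATION  [3 reads]
#3 VA=0x143E19B12 (w,user):
  lvl0: tbl 0x25, slot 5 ⇒ 0x34007 (P1/RW1/US1/PS0)
  lvl1: tbl 0x34, slot 31 ⇒ 0x37007 (P1/RW1/US1/PS0)
  lvl2: tbl 0x37, slot 25 ⇒ 0x3A005 (P1/RW0/US1/PS0)
  ✗ PROTECTION_VIOLATION  [3 reads]

TLB: [["0x2C2A12", "0x2A"]]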